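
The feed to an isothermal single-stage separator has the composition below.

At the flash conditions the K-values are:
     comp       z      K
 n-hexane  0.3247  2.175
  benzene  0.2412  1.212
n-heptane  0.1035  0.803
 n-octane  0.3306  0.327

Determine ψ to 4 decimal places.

Material balance + equilibrium reduce to Σ zᵢ(Kᵢ−1)/(1+ψ(Kᵢ−1)) = 0.
Check two-phase: ΣzᵢKᵢ = 1.1898 > 1 and Σzᵢ/Kᵢ = 1.4882 > 1, so g(0) = 0.1898 > 0 and g(1) = -0.4882 < 0.
Newton–Raphson from ψ = 0.46:
  ψ = 0.4600: g = -0.05043, g' = -0.5169 → ψ = 0.3624
  ψ = 0.3624: g = -0.00117, g' = -0.4964 → ψ = 0.3601
Converged at ψ = 0.3601.

ψ = 0.3601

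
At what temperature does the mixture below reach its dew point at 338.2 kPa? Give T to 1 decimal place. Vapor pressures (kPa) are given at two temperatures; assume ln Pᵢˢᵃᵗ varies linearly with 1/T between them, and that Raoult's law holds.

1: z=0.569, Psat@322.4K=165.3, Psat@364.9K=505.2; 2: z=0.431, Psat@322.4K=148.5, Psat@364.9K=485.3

T = 349.5 K

Dew-point temperature: Σzᵢ·P/Pᵢˢᵃᵗ(T) = 1. Interpolate ln Pᵢˢᵃᵗ = aᵢ + bᵢ/T.
  T = 322.4 K: ΣzᵢP/Pᵢˢᵃᵗ = 2.1457
  T = 364.9 K: ΣzᵢP/Pᵢˢᵃᵗ = 0.6813
  T = 343.6 K: ΣzᵢP/Pᵢˢᵃᵗ = 1.1683
  T = 354.2 K: ΣzᵢP/Pᵢˢᵃᵗ = 0.8860
  T = 348.9 K: ΣzᵢP/Pᵢˢᵃᵗ = 1.0153
  T = 351.5 K: ΣzᵢP/Pᵢˢᵃᵗ = 0.9492
Interpolating between 348.9 K and 351.5 K gives T ≈ 349.5 K.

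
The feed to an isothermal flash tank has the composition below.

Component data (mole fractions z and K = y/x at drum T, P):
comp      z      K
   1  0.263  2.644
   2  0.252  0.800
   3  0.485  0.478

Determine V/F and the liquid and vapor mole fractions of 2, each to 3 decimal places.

V/F = 0.183, x_2 = 0.262, y_2 = 0.209

Iterate (Newton) starting at V/F = 0.64:
  V/F = 0.640: g = -0.2273, g' = -0.480 → V/F = 0.167
  V/F = 0.167: g = 0.0100, g' = -0.607 → V/F = 0.183
Converged at V/F = 0.183.
Compositions from xᵢ = zᵢ/(1+V/F(Kᵢ−1)), yᵢ = Kᵢxᵢ:
  1: x = 0.202, y = 0.534
  2: x = 0.262, y = 0.209
  3: x = 0.536, y = 0.256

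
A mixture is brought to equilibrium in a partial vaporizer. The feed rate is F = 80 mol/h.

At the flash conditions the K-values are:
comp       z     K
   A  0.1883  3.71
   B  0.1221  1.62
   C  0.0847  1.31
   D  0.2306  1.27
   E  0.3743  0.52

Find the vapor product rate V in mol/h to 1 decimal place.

Rachford–Rice: g(ψ) = Σ zᵢ(Kᵢ−1)/(1+ψ(Kᵢ−1)) = 0.
Check two-phase: ΣzᵢKᵢ = 1.4949 > 1 and Σzᵢ/Kᵢ = 1.0922 > 1, so g(0) = 0.4949 > 0 and g(1) = -0.0922 < 0.
Newton–Raphson from ψ = 0.5:
  ψ = 0.5000: g = 0.11566, g' = -0.4452 → ψ = 0.7598
  ψ = 0.7598: g = 0.00838, g' = -0.4000 → ψ = 0.7808
  ψ = 0.7808: g = -0.00001, g' = -0.4011 → ψ = 0.7807
Converged at ψ = 0.7807.
Then V = ψ·F = 0.7807·80 = 62.5 mol/h and L = F − V = 17.5 mol/h.

V = 62.5 mol/h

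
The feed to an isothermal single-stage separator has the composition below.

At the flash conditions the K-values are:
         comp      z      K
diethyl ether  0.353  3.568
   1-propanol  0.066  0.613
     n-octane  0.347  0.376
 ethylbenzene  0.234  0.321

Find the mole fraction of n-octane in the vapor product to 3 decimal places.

y_n-octane = 0.162

Let ψ = V/F and solve Σ zᵢ(Kᵢ−1)/(1+ψ(Kᵢ−1)) = 0.
Feasibility: ΣzᵢKᵢ = 1.506, Σzᵢ/Kᵢ = 1.858 — both > 1, two phases present.
Iterate (Newton) starting at ψ = 0.54:
  ψ = 0.540: g = -0.2299, g' = -1.001 → ψ = 0.310
  ψ = 0.310: g = 0.0057, g' = -1.115 → ψ = 0.315
Converged at ψ = 0.315.
Compositions from xᵢ = zᵢ/(1+ψ(Kᵢ−1)), yᵢ = Kᵢxᵢ:
  diethyl ether: x = 0.195, y = 0.696
  1-propanol: x = 0.075, y = 0.046
  n-octane: x = 0.432, y = 0.162
  ethylbenzene: x = 0.298, y = 0.096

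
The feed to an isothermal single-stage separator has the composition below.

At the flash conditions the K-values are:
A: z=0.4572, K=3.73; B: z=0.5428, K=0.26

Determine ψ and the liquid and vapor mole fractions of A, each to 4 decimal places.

Rachford–Rice: g(ψ) = Σ zᵢ(Kᵢ−1)/(1+ψ(Kᵢ−1)) = 0.
g(0) = ΣzᵢKᵢ − 1 = 0.8465 and g(1) = 1 − Σzᵢ/Kᵢ = -1.2103, so a root lies in (0, 1).
Iterate (Newton) starting at ψ = 0.5:
  ψ = 0.5000: g = -0.10981, g' = -1.3581 → ψ = 0.4191
  ψ = 0.4191: g = -0.00018, g' = -1.3657 → ψ = 0.4190
Converged at ψ = 0.4190.
Compositions from xᵢ = zᵢ/(1+ψ(Kᵢ−1)), yᵢ = Kᵢxᵢ:
  A: x = 0.2133, y = 0.7954
  B: x = 0.7867, y = 0.2046

ψ = 0.4190, x_A = 0.2133, y_A = 0.7954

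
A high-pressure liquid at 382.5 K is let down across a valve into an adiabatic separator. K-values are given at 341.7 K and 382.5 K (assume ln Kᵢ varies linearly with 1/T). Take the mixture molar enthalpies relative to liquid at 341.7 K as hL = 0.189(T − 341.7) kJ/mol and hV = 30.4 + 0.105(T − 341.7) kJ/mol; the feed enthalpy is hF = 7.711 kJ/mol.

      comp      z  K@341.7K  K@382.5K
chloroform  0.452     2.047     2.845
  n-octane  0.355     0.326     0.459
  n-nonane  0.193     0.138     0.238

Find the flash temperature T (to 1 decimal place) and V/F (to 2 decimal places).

T = 352.2 K, V/F = 0.19

Adiabatic flash: solve Rachford–Rice at each trial T, then check hF = ψ·hV(T) + (1−ψ)·hL(T).
  T = 341.7 K: K = (2.047, 0.326, 0.138), RR gives ψ = 0.087, H_out = 2.633 kJ/mol
  T = 382.5 K: K = (2.845, 0.459, 0.238), RR gives ψ = 0.426, H_out = 19.190 kJ/mol
  T = 362.1 K: K = (2.436, 0.391, 0.184), RR gives ψ = 0.278, H_out = 11.819 kJ/mol
  T = 351.9 K: K = (2.239, 0.358, 0.160), RR gives ψ = 0.191, H_out = 7.562 kJ/mol
  T = 357.0 K: K = (2.336, 0.374, 0.172), RR gives ψ = 0.236, H_out = 9.757 kJ/mol
  T = 354.4 K: K = (2.286, 0.366, 0.166), RR gives ψ = 0.213, H_out = 8.656 kJ/mol
  T = 353.1 K: K = (2.261, 0.362, 0.163), RR gives ψ = 0.202, H_out = 8.092 kJ/mol
Linear interpolation between T = 351.9 (H_out = 7.562) and T = 353.1 (H_out = 8.092) on hF = 7.711 gives T ≈ 352.2 K, at which ψ = 0.19.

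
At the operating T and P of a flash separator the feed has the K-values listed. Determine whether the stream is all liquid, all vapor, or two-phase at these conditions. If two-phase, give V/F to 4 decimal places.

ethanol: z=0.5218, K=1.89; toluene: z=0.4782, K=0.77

all vapor

ΣzᵢKᵢ = 1.3544; Σzᵢ/Kᵢ = 0.8971.
Since Σzᵢ/Kᵢ < 1 the mixture is above its dew point — single vapor phase.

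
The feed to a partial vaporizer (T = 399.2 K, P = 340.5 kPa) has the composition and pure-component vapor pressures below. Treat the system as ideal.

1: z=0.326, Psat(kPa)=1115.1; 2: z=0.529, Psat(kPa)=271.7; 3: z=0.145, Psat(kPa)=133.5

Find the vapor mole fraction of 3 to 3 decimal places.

y_3 = 0.101

Raoult's law: Kᵢ = Pᵢˢᵃᵗ/P = Pᵢˢᵃᵗ/340.5.
  K_1 = 1115.1/340.5 = 3.27489, K_2 = 271.7/340.5 = 0.79794, K_3 = 133.5/340.5 = 0.39207
Material balance + equilibrium reduce to Σ zᵢ(Kᵢ−1)/(1+β(Kᵢ−1)) = 0.
g(0) = ΣzᵢKᵢ − 1 = 0.547 and g(1) = 1 − Σzᵢ/Kᵢ = -0.132, so a root lies in (0, 1).
Iterate (Newton) starting at β = 0.5:
  β = 0.500: g = 0.1014, g' = -0.507 → β = 0.700
  β = 0.700: g = 0.0080, g' = -0.443 → β = 0.718
Converged at β = 0.718.
Compositions from xᵢ = zᵢ/(1+β(Kᵢ−1)), yᵢ = Kᵢxᵢ:
  1: x = 0.124, y = 0.405
  2: x = 0.619, y = 0.494
  3: x = 0.257, y = 0.101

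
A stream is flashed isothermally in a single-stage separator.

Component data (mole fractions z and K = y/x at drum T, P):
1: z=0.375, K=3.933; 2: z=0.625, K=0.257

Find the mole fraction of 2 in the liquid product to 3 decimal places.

Newton–Raphson from ψ = 0.5:
  ψ = 0.500: g = -0.2929, g' = -1.404 → ψ = 0.291
  ψ = 0.291: g = 0.0005, g' = -1.500 → ψ = 0.292
Converged at ψ = 0.292.
Compositions from xᵢ = zᵢ/(1+ψ(Kᵢ−1)), yᵢ = Kᵢxᵢ:
  1: x = 0.202, y = 0.795
  2: x = 0.798, y = 0.205

x_2 = 0.798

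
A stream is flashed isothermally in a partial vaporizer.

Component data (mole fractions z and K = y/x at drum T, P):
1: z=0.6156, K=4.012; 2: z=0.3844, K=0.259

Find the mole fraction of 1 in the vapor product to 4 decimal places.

Material balance + equilibrium reduce to Σ zᵢ(Kᵢ−1)/(1+V/F(Kᵢ−1)) = 0.
Feasibility: ΣzᵢKᵢ = 2.5693, Σzᵢ/Kᵢ = 1.6376 — both > 1, two phases present.
Binary case is linear: z₁(K₁−1)(1+V/F(K₂−1)) + z₂(K₂−1)(1+V/F(K₁−1)) = 0
⇒ V/F = [z₁(K₁−1)+z₂(K₂−1)] / [−(K₁−1)(K₂−1)] = 1.56935/2.23189 = 0.7031
Compositions from xᵢ = zᵢ/(1+V/F(Kᵢ−1)), yᵢ = Kᵢxᵢ:
  1: x = 0.1974, y = 0.7921
  2: x = 0.8026, y = 0.2079

y_1 = 0.7921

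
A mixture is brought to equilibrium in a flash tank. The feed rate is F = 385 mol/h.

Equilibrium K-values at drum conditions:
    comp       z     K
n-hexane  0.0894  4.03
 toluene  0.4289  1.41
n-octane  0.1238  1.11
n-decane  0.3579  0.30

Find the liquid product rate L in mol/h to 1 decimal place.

L = 273.2 mol/h

Let ψ = V/F and solve Σ zᵢ(Kᵢ−1)/(1+ψ(Kᵢ−1)) = 0.
Check two-phase: ΣzᵢKᵢ = 1.2098 > 1 and Σzᵢ/Kᵢ = 1.6309 > 1, so g(0) = 0.2098 > 0 and g(1) = -0.6309 < 0.
Newton–Raphson from ψ = 0.35:
  ψ = 0.3500: g = -0.03347, g' = -0.5575 → ψ = 0.2900
  ψ = 0.2900: g = 0.00022, g' = -0.5676 → ψ = 0.2904
Converged at ψ = 0.2904.
Then V = ψ·F = 0.2904·385 = 111.8 mol/h and L = F − V = 273.2 mol/h.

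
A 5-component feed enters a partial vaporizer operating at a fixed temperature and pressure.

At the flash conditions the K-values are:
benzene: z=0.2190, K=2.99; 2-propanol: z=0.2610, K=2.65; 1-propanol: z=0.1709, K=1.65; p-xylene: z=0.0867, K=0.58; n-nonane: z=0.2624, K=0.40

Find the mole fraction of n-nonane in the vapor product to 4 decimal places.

y_n-nonane = 0.2277

Material balance + equilibrium reduce to Σ zᵢ(Kᵢ−1)/(1+V/F(Kᵢ−1)) = 0.
g(0) = ΣzᵢKᵢ − 1 = 0.7837 and g(1) = 1 − Σzᵢ/Kᵢ = -0.0808, so a root lies in (0, 1).
Iterate (Newton) starting at V/F = 0.57:
  V/F = 0.5700: g = 0.22003, g' = -0.6622 → V/F = 0.9023
  V/F = 0.9023: g = -0.00297, g' = -0.7431 → V/F = 0.8983
Converged at V/F = 0.8983.
Compositions from xᵢ = zᵢ/(1+V/F(Kᵢ−1)), yᵢ = Kᵢxᵢ:
  benzene: x = 0.0786, y = 0.2349
  2-propanol: x = 0.1052, y = 0.2786
  1-propanol: x = 0.1079, y = 0.1780
  p-xylene: x = 0.1392, y = 0.0808
  n-nonane: x = 0.5692, y = 0.2277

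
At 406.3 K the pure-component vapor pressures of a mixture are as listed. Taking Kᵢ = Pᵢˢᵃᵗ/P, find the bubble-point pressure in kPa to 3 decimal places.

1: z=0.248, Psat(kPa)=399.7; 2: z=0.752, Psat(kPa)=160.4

At the bubble point ψ → 0, so ΣzᵢKᵢ = 1 with Kᵢ = Pᵢˢᵃᵗ/P ⇒ P = ΣzᵢPᵢˢᵃᵗ.
P = 0.248·399.7 + 0.752·160.4 = 219.746 kPa

Pbub = 219.746 kPa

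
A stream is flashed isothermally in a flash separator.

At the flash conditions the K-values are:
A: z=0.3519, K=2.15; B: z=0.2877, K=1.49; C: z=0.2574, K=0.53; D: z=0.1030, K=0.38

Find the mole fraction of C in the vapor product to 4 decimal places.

Let ψ = V/F and solve Σ zᵢ(Kᵢ−1)/(1+ψ(Kᵢ−1)) = 0.
Check two-phase: ΣzᵢKᵢ = 1.3608 > 1 and Σzᵢ/Kᵢ = 1.1135 > 1, so g(0) = 0.3608 > 0 and g(1) = -0.1135 < 0.
Newton–Raphson from ψ = 0.33:
  ψ = 0.3300: g = 0.19123, g' = -0.4380 → ψ = 0.7666
  ψ = 0.7666: g = 0.00671, g' = -0.4507 → ψ = 0.7815
  ψ = 0.7815: g = -0.00004, g' = -0.4563 → ψ = 0.7814
Converged at ψ = 0.7814.
Compositions from xᵢ = zᵢ/(1+ψ(Kᵢ−1)), yᵢ = Kᵢxᵢ:
  A: x = 0.1853, y = 0.3985
  B: x = 0.2080, y = 0.3100
  C: x = 0.4068, y = 0.2156
  D: x = 0.1998, y = 0.0759

y_C = 0.2156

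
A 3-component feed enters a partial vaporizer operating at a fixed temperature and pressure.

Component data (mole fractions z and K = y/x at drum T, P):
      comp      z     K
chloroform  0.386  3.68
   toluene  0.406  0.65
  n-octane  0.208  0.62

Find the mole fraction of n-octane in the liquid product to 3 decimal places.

x_n-octane = 0.306

Material balance + equilibrium reduce to Σ zᵢ(Kᵢ−1)/(1+β(Kᵢ−1)) = 0.
Check two-phase: ΣzᵢKᵢ = 1.813 > 1 and Σzᵢ/Kᵢ = 1.065 > 1, so g(0) = 0.813 > 0 and g(1) = -0.065 < 0.
Newton iteration, β⁰ = 0.49:
  β = 0.490: g = 0.1786, g' = -0.636 → β = 0.771
  β = 0.771: g = 0.0311, g' = -0.448 → β = 0.840
  β = 0.840: g = 0.0008, g' = -0.427 → β = 0.842
Converged at β = 0.842.
Compositions from xᵢ = zᵢ/(1+β(Kᵢ−1)), yᵢ = Kᵢxᵢ:
  chloroform: x = 0.119, y = 0.436
  toluene: x = 0.576, y = 0.374
  n-octane: x = 0.306, y = 0.190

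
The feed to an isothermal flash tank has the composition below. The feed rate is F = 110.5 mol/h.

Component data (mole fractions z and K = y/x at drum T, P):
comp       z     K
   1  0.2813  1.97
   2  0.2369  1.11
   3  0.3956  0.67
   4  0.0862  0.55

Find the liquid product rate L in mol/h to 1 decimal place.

L = 54.2 mol/h

Material balance + equilibrium reduce to Σ zᵢ(Kᵢ−1)/(1+V/F(Kᵢ−1)) = 0.
Check two-phase: ΣzᵢKᵢ = 1.1296 > 1 and Σzᵢ/Kᵢ = 1.1034 > 1, so g(0) = 0.1296 > 0 and g(1) = -0.1034 < 0.
Newton–Raphson from V/F = 0.32:
  V/F = 0.3200: g = 0.04212, g' = -0.2345 → V/F = 0.4996
  V/F = 0.4996: g = 0.00213, g' = -0.2135 → V/F = 0.5096
Converged at V/F = 0.5096.
Then V = V/F·F = 0.5096·110.5 = 56.3 mol/h and L = F − V = 54.2 mol/h.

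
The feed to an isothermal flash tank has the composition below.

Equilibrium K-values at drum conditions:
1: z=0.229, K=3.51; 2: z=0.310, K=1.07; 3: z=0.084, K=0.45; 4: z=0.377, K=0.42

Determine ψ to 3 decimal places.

ψ = 0.343

Let ψ = V/F and solve Σ zᵢ(Kᵢ−1)/(1+ψ(Kᵢ−1)) = 0.
Check two-phase: ΣzᵢKᵢ = 1.332 > 1 and Σzᵢ/Kᵢ = 1.439 > 1, so g(0) = 0.332 > 0 and g(1) = -0.439 < 0.
Iterate (Newton) starting at ψ = 0.5:
  ψ = 0.500: g = -0.0958, g' = -0.585 → ψ = 0.336
  ψ = 0.336: g = 0.0046, g' = -0.660 → ψ = 0.343
Converged at ψ = 0.343.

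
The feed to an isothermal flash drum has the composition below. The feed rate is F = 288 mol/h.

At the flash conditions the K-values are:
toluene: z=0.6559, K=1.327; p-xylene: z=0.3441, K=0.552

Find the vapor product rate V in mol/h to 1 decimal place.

Rachford–Rice: g(V/F) = Σ zᵢ(Kᵢ−1)/(1+V/F(Kᵢ−1)) = 0.
Check two-phase: ΣzᵢKᵢ = 1.0603 > 1 and Σzᵢ/Kᵢ = 1.1176 > 1, so g(0) = 0.0603 > 0 and g(1) = -0.1176 < 0.
Binary case is linear: z₁(K₁−1)(1+V/F(K₂−1)) + z₂(K₂−1)(1+V/F(K₁−1)) = 0
⇒ V/F = [z₁(K₁−1)+z₂(K₂−1)] / [−(K₁−1)(K₂−1)] = 0.06032/0.14650 = 0.4118
Then V = V/F·F = 0.4118·288 = 118.6 mol/h and L = F − V = 169.4 mol/h.

V = 118.6 mol/h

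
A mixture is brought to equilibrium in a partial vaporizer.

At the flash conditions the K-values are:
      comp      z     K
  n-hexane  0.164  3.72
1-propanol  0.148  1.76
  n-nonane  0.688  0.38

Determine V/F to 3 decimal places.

Material balance + equilibrium reduce to Σ zᵢ(Kᵢ−1)/(1+V/F(Kᵢ−1)) = 0.
Feasibility: ΣzᵢKᵢ = 1.132, Σzᵢ/Kᵢ = 1.939 — both > 1, two phases present.
Iterate (Newton) starting at V/F = 0.5:
  V/F = 0.500: g = -0.3477, g' = -0.818 → V/F = 0.075
  V/F = 0.075: g = 0.0295, g' = -1.204 → V/F = 0.100
Converged at V/F = 0.100.

V/F = 0.100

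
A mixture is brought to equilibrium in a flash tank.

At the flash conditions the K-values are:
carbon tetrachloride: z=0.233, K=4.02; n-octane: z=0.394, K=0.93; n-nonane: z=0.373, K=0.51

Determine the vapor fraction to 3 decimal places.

ψ = 0.520

Rachford–Rice: g(ψ) = Σ zᵢ(Kᵢ−1)/(1+ψ(Kᵢ−1)) = 0.
g(0) = ΣzᵢKᵢ − 1 = 0.493 and g(1) = 1 − Σzᵢ/Kᵢ = -0.213, so a root lies in (0, 1).
Iterate (Newton) starting at ψ = 0.58:
  ψ = 0.580: g = -0.0284, g' = -0.458 → ψ = 0.518
  ψ = 0.518: g = 0.0008, g' = -0.486 → ψ = 0.520
Converged at ψ = 0.520.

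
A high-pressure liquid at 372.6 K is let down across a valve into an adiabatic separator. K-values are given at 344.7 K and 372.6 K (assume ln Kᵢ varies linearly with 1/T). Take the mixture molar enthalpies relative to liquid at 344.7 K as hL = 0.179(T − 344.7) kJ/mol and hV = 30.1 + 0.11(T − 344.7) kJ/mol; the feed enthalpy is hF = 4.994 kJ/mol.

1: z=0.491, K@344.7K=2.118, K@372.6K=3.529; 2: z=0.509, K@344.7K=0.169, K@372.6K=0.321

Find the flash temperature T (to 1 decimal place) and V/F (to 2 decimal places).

T = 345.9 K, V/F = 0.16

Adiabatic flash: solve Rachford–Rice at each trial T, then check hF = ψ·hV(T) + (1−ψ)·hL(T).
  T = 344.7 K: K = (2.118, 0.169), RR gives ψ = 0.136, H_out = 4.081 kJ/mol
  T = 372.6 K: K = (3.529, 0.321), RR gives ψ = 0.522, H_out = 19.697 kJ/mol
  T = 358.6 K: K = (2.759, 0.236), RR gives ψ = 0.353, H_out = 12.772 kJ/mol
  T = 351.6 K: K = (2.421, 0.200), RR gives ψ = 0.256, H_out = 8.806 kJ/mol
  T = 348.1 K: K = (2.264, 0.184), RR gives ψ = 0.199, H_out = 6.546 kJ/mol
  T = 346.4 K: K = (2.190, 0.176), RR gives ψ = 0.168, H_out = 5.352 kJ/mol
Linear interpolation between T = 344.7 (H_out = 4.081) and T = 346.4 (H_out = 5.352) on hF = 4.994 gives T ≈ 345.9 K, at which ψ = 0.16.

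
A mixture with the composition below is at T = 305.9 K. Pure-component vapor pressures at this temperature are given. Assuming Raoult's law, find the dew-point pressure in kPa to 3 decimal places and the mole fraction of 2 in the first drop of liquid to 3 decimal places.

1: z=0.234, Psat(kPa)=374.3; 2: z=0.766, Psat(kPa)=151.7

Pdew = 176.224 kPa, x_2 = 0.890

At the dew point ψ → 1, so Σzᵢ/Kᵢ = 1 with Kᵢ = Pᵢˢᵃᵗ/P ⇒ 1/P = Σzᵢ/Pᵢˢᵃᵗ.
1/P = 0.234/374.3 + 0.766/151.7 = 0.005675 ⇒ P = 176.224 kPa
xᵢ = zᵢP/Pᵢˢᵃᵗ ⇒ x_2 = 0.766·176.224/151.7 = 0.890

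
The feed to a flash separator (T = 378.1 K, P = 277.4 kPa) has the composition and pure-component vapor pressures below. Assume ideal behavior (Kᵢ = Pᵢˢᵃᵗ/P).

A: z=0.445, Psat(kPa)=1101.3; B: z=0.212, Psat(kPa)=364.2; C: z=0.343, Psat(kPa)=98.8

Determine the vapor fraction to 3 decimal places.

Raoult's law: Kᵢ = Pᵢˢᵃᵗ/P = Pᵢˢᵃᵗ/277.4.
  K_A = 1101.3/277.4 = 3.97008, K_B = 364.2/277.4 = 1.31291, K_C = 98.8/277.4 = 0.35616
Material balance + equilibrium reduce to Σ zᵢ(Kᵢ−1)/(1+ψ(Kᵢ−1)) = 0.
Check two-phase: ΣzᵢKᵢ = 2.167 > 1 and Σzᵢ/Kᵢ = 1.237 > 1, so g(0) = 1.167 > 0 and g(1) = -0.237 < 0.
Iterate (Newton) starting at ψ = 0.5:
  ψ = 0.500: g = 0.2635, g' = -0.960 → ψ = 0.774
  ψ = 0.774: g = 0.0135, g' = -0.939 → ψ = 0.789
Converged at ψ = 0.789.

ψ = 0.789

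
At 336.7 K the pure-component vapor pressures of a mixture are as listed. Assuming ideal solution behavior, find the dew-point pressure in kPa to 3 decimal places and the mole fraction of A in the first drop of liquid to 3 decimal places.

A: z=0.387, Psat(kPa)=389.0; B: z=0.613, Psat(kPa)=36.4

Pdew = 56.068 kPa, x_A = 0.056

At the dew point ψ → 1, so Σzᵢ/Kᵢ = 1 with Kᵢ = Pᵢˢᵃᵗ/P ⇒ 1/P = Σzᵢ/Pᵢˢᵃᵗ.
1/P = 0.387/389.0 + 0.613/36.4 = 0.017836 ⇒ P = 56.068 kPa
xᵢ = zᵢP/Pᵢˢᵃᵗ ⇒ x_A = 0.387·56.068/389.0 = 0.056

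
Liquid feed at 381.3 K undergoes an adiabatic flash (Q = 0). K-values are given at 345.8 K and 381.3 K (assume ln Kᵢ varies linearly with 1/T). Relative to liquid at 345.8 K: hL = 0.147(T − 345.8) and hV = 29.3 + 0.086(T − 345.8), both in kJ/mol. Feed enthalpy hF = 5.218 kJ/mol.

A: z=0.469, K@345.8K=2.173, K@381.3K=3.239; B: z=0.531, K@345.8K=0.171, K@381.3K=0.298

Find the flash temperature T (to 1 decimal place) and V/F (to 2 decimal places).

T = 349.8 K, V/F = 0.16

Adiabatic flash: solve Rachford–Rice at each trial T, then check hF = ψ·hV(T) + (1−ψ)·hL(T).
  T = 345.8 K: K = (2.173, 0.171), RR gives ψ = 0.113, H_out = 3.313 kJ/mol
  T = 381.3 K: K = (3.239, 0.298), RR gives ψ = 0.431, H_out = 16.912 kJ/mol
  T = 363.6 K: K = (2.680, 0.229), RR gives ψ = 0.292, H_out = 10.864 kJ/mol
  T = 354.7 K: K = (2.420, 0.199), RR gives ψ = 0.211, H_out = 7.383 kJ/mol
  T = 350.2 K: K = (2.293, 0.184), RR gives ψ = 0.164, H_out = 5.419 kJ/mol
  T = 348.0 K: K = (2.233, 0.178), RR gives ψ = 0.140, H_out = 4.392 kJ/mol
Linear interpolation between T = 348.0 (H_out = 4.392) and T = 350.2 (H_out = 5.419) on hF = 5.218 gives T ≈ 349.8 K, at which ψ = 0.16.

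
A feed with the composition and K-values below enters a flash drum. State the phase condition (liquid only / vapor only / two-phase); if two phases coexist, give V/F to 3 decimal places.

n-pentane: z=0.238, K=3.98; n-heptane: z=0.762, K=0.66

ΣzᵢKᵢ = 1.450; Σzᵢ/Kᵢ = 1.214.
Both exceed 1, so a two-phase solution exists.
Newton iteration, ψ⁰ = 0.5:
  ψ = 0.500: g = -0.0273, g' = -0.469 → ψ = 0.442
  ψ = 0.442: g = 0.0013, g' = -0.516 → ψ = 0.444
Converged at ψ = 0.444.

two-phase, V/F = 0.444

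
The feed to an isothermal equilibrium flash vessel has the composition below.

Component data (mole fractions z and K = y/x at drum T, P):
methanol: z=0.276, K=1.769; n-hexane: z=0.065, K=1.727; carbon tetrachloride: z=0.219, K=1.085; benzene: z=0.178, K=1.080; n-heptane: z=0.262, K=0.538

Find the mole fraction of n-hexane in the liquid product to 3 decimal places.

Newton–Raphson from ψ = 0.58:
  ψ = 0.580: g = 0.0460, g' = -0.202 → ψ = 0.808
  ψ = 0.808: g = -0.0017, g' = -0.220 → ψ = 0.800
Converged at ψ = 0.800.
Compositions from xᵢ = zᵢ/(1+ψ(Kᵢ−1)), yᵢ = Kᵢxᵢ:
  methanol: x = 0.171, y = 0.302
  n-hexane: x = 0.041, y = 0.071
  carbon tetrachloride: x = 0.205, y = 0.222
  benzene: x = 0.167, y = 0.181
  n-heptane: x = 0.416, y = 0.224

x_n-hexane = 0.041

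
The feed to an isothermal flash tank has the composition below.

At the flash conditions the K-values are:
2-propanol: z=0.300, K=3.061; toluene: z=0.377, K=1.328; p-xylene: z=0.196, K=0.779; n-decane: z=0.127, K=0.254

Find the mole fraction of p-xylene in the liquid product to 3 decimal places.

Newton–Raphson from V/F = 0.4:
  V/F = 0.400: g = 0.2657, g' = -0.570 → V/F = 0.866
  V/F = 0.866: g = -0.0032, g' = -0.768 → V/F = 0.862
Converged at V/F = 0.862.
Compositions from xᵢ = zᵢ/(1+V/F(Kᵢ−1)), yᵢ = Kᵢxᵢ:
  2-propanol: x = 0.108, y = 0.331
  toluene: x = 0.294, y = 0.390
  p-xylene: x = 0.242, y = 0.189
  n-decane: x = 0.356, y = 0.090

x_p-xylene = 0.242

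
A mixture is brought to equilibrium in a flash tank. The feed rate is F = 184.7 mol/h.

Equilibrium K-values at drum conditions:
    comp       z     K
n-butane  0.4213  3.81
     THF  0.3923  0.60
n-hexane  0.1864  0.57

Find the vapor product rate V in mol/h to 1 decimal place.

Let ψ = V/F and solve Σ zᵢ(Kᵢ−1)/(1+ψ(Kᵢ−1)) = 0.
Check two-phase: ΣzᵢKᵢ = 1.9468 > 1 and Σzᵢ/Kᵢ = 1.0914 > 1, so g(0) = 0.9468 > 0 and g(1) = -0.0914 < 0.
Newton–Raphson from ψ = 0.49:
  ψ = 0.4900: g = 0.20134, g' = -0.7412 → ψ = 0.7616
  ψ = 0.7616: g = 0.03215, g' = -0.5434 → ψ = 0.8208
  ψ = 0.8208: g = 0.00056, g' = -0.5257 → ψ = 0.8218
Converged at ψ = 0.8218.
Then V = ψ·F = 0.8218·184.7 = 151.8 mol/h and L = F − V = 32.9 mol/h.

V = 151.8 mol/h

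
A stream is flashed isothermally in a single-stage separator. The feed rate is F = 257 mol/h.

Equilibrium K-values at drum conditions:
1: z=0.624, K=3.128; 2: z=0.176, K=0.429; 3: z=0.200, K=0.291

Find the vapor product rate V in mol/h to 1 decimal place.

Iterate (Newton) starting at ψ = 0.5:
  ψ = 0.500: g = 0.2830, g' = -1.017 → ψ = 0.778
  ψ = 0.778: g = 0.0026, g' = -1.087 → ψ = 0.781
Converged at ψ = 0.781.
Then V = ψ·F = 0.7807·257 = 200.6 mol/h and L = F − V = 56.4 mol/h.

V = 200.6 mol/h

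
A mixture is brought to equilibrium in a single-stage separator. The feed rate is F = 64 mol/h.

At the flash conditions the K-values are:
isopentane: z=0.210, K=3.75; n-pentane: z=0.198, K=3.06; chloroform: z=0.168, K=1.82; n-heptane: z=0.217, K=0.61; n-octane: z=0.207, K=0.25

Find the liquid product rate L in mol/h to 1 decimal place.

Newton–Raphson from V/F = 0.31:
  V/F = 0.310: g = 0.3720, g' = -1.088 → V/F = 0.652
  V/F = 0.652: g = 0.0534, g' = -0.910 → V/F = 0.711
  V/F = 0.711: g = -0.0014, g' = -0.962 → V/F = 0.709
Converged at V/F = 0.709.
Then V = V/F·F = 0.7091·64 = 45.4 mol/h and L = F − V = 18.6 mol/h.

L = 18.6 mol/h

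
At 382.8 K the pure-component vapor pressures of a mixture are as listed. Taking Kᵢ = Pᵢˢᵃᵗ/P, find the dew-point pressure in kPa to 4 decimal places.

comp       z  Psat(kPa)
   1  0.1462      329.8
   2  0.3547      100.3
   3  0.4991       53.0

Pdew = 74.6454 kPa

At the dew point ψ → 1, so Σzᵢ/Kᵢ = 1 with Kᵢ = Pᵢˢᵃᵗ/P ⇒ 1/P = Σzᵢ/Pᵢˢᵃᵗ.
1/P = 0.1462/329.8 + 0.3547/100.3 + 0.4991/53.0 = 0.0133967 ⇒ P = 74.6454 kPa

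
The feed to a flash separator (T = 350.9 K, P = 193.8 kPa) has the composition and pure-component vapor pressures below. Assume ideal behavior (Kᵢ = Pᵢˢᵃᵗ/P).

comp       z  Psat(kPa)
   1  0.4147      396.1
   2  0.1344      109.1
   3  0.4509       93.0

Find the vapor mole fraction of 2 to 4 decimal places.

Raoult's law: Kᵢ = Pᵢˢᵃᵗ/P = Pᵢˢᵃᵗ/193.8.
  K_1 = 396.1/193.8 = 2.043860, K_2 = 109.1/193.8 = 0.562951, K_3 = 93.0/193.8 = 0.479876
Newton–Raphson from ψ = 0.69:
  ψ = 0.6900: g = -0.19827, g' = -0.5021 → ψ = 0.2951
  ψ = 0.2951: g = -0.01355, g' = -0.4682 → ψ = 0.2662
  ψ = 0.2662: g = 0.00008, g' = -0.4739 → ψ = 0.2663
Converged at ψ = 0.2663.
Compositions from xᵢ = zᵢ/(1+ψ(Kᵢ−1)), yᵢ = Kᵢxᵢ:
  1: x = 0.3245, y = 0.6632
  2: x = 0.1521, y = 0.0856
  3: x = 0.5234, y = 0.2512

y_2 = 0.0856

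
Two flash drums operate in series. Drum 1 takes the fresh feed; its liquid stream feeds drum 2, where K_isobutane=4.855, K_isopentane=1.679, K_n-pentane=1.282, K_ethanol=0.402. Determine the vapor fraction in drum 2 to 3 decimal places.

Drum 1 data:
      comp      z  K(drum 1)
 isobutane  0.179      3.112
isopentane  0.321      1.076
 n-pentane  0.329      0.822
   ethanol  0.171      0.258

Drum 1:
Let ψ₁ = V/F and solve Σ zᵢ(Kᵢ−1)/(1+ψ₁(Kᵢ−1)) = 0.
Check two-phase: ΣzᵢKᵢ = 1.217 > 1 and Σzᵢ/Kᵢ = 1.419 > 1, so g(0) = 0.217 > 0 and g(1) = -0.419 < 0.
Newton iteration, ψ₁⁰ = 0.46:
  ψ₁ = 0.460: g = -0.0411, g' = -0.437 → ψ₁ = 0.366
Converged at ψ₁ = 0.366.
Drum-1 compositions:
  isobutane: x = 0.101, y = 0.314
  isopentane: x = 0.312, y = 0.336
  n-pentane: x = 0.352, y = 0.289
  ethanol: x = 0.235, y = 0.061
Drum-2 feed = drum-1 liquid: z₂ = (0.1009, 0.3123, 0.3519, 0.2348).
Drum 2:
Material balance + equilibrium reduce to Σ zᵢ(Kᵢ−1)/(1+ψ₂(Kᵢ−1)) = 0.
g(0) = ΣzᵢKᵢ − 1 = 0.560 and g(1) = 1 − Σzᵢ/Kᵢ = -0.065, so a root lies in (0, 1).
Iterate (Newton) starting at ψ₂ = 0.5:
  ψ₂ = 0.500: g = 0.1779, g' = -0.448 → ψ₂ = 0.897
  ψ₂ = 0.897: g = -0.0048, g' = -0.540 → ψ₂ = 0.888
Converged at ψ₂ = 0.888.
  isobutane: x = 0.023, y = 0.111
  isopentane: x = 0.195, y = 0.327
  n-pentane: x = 0.281, y = 0.361
  ethanol: x = 0.501, y = 0.201

V/F (drum 2) = 0.888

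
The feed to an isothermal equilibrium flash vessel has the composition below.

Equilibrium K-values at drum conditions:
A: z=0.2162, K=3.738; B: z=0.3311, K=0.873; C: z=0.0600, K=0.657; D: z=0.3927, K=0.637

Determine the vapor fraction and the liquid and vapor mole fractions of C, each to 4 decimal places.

Rachford–Rice: g(ψ) = Σ zᵢ(Kᵢ−1)/(1+ψ(Kᵢ−1)) = 0.
g(0) = ΣzᵢKᵢ − 1 = 0.3868 and g(1) = 1 − Σzᵢ/Kᵢ = -0.1449, so a root lies in (0, 1).
Iterate (Newton) starting at ψ = 0.5:
  ψ = 0.5000: g = 0.00597, g' = -0.3824 → ψ = 0.5156
  ψ = 0.5156: g = 0.00007, g' = -0.3735 → ψ = 0.5158
Converged at ψ = 0.5158.
Compositions from xᵢ = zᵢ/(1+ψ(Kᵢ−1)), yᵢ = Kᵢxᵢ:
  A: x = 0.0896, y = 0.3350
  B: x = 0.3543, y = 0.3093
  C: x = 0.0729, y = 0.0479
  D: x = 0.4832, y = 0.3078

ψ = 0.5158, x_C = 0.0729, y_C = 0.0479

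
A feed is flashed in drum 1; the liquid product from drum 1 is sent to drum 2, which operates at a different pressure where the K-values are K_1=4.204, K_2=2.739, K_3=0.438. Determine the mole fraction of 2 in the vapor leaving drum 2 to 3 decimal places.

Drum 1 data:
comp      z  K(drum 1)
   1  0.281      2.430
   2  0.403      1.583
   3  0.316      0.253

y_2 (drum 2) = 0.420

Drum 1:
Iterate (Newton) starting at ψ₁ = 0.61:
  ψ₁ = 0.610: g = -0.0457, g' = -0.834 → ψ₁ = 0.555
  ψ₁ = 0.555: g = -0.0018, g' = -0.771 → ψ₁ = 0.553
Converged at ψ₁ = 0.553.
Drum-1 compositions:
  1: x = 0.157, y = 0.381
  2: x = 0.305, y = 0.482
  3: x = 0.538, y = 0.136
Drum-2 feed = drum-1 liquid: z₂ = (0.1569, 0.3048, 0.5383).
Drum 2:
Rachford–Rice: g(ψ₂) = Σ zᵢ(Kᵢ−1)/(1+ψ₂(Kᵢ−1)) = 0.
Feasibility: ΣzᵢKᵢ = 1.730, Σzᵢ/Kᵢ = 1.378 — both > 1, two phases present.
Newton iteration, ψ₂⁰ = 0.5:
  ψ₂ = 0.500: g = 0.0560, g' = -0.831 → ψ₂ = 0.567
  ψ₂ = 0.567: g = 0.0010, g' = -0.803 → ψ₂ = 0.569
Converged at ψ₂ = 0.569.
  1: x = 0.056, y = 0.234
  2: x = 0.153, y = 0.420
  3: x = 0.791, y = 0.347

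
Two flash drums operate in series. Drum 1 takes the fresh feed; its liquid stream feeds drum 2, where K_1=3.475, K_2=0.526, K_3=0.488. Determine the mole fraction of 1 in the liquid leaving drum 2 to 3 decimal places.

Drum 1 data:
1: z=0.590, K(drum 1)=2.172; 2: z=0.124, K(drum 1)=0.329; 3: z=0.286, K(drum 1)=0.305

x_1 (drum 2) = 0.168

Drum 1:
Material balance + equilibrium reduce to Σ zᵢ(Kᵢ−1)/(1+ψ₁(Kᵢ−1)) = 0.
g(0) = ΣzᵢKᵢ − 1 = 0.410 and g(1) = 1 − Σzᵢ/Kᵢ = -0.586, so a root lies in (0, 1).
Newton–Raphson from ψ₁ = 0.5:
  ψ₁ = 0.500: g = 0.0061, g' = -0.773 → ψ₁ = 0.508
Converged at ψ₁ = 0.508.
Drum-1 compositions:
  1: x = 0.370, y = 0.803
  2: x = 0.188, y = 0.062
  3: x = 0.442, y = 0.135
Drum-2 feed = drum-1 liquid: z₂ = (0.3698, 0.1881, 0.4420).
Drum 2:
Material balance + equilibrium reduce to Σ zᵢ(Kᵢ−1)/(1+ψ₂(Kᵢ−1)) = 0.
Feasibility: ΣzᵢKᵢ = 1.600, Σzᵢ/Kᵢ = 1.370 — both > 1, two phases present.
Newton iteration, ψ₂⁰ = 0.47:
  ψ₂ = 0.470: g = 0.0104, g' = -0.755 → ψ₂ = 0.484
Converged at ψ₂ = 0.484.
  1: x = 0.168, y = 0.585
  2: x = 0.244, y = 0.128
  3: x = 0.588, y = 0.287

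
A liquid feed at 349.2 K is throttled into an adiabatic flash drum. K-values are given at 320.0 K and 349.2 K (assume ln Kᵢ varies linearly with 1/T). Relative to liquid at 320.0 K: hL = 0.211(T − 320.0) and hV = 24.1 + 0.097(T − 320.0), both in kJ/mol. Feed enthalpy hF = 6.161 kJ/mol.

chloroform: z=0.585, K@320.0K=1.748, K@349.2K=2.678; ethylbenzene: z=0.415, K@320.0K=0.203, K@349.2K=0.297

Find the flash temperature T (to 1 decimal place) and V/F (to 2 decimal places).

T = 322.6 K, V/F = 0.24

Adiabatic flash: solve Rachford–Rice at each trial T, then check hF = ψ·hV(T) + (1−ψ)·hL(T).
  T = 320.0 K: K = (1.748, 0.203), RR gives ψ = 0.179, H_out = 4.318 kJ/mol
  T = 349.2 K: K = (2.678, 0.297), RR gives ψ = 0.585, H_out = 18.309 kJ/mol
  T = 334.6 K: K = (2.184, 0.248), RR gives ψ = 0.427, H_out = 12.659 kJ/mol
  T = 327.3 K: K = (1.959, 0.225), RR gives ψ = 0.322, H_out = 9.024 kJ/mol
  T = 323.6 K: K = (1.850, 0.214), RR gives ψ = 0.256, H_out = 6.816 kJ/mol
  T = 321.8 K: K = (1.799, 0.208), RR gives ψ = 0.219, H_out = 5.617 kJ/mol
Linear interpolation between T = 321.8 (H_out = 5.617) and T = 323.6 (H_out = 6.816) on hF = 6.161 gives T ≈ 322.6 K, at which ψ = 0.24.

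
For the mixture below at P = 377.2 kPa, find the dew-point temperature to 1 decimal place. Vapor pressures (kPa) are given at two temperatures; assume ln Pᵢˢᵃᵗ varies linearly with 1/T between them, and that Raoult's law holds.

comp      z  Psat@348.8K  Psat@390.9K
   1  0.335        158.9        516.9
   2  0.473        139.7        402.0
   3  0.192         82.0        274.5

Dew-point temperature: Σzᵢ·P/Pᵢˢᵃᵗ(T) = 1. Interpolate ln Pᵢˢᵃᵗ = aᵢ + bᵢ/T.
  T = 348.8 K: ΣzᵢP/Pᵢˢᵃᵗ = 2.9556
  T = 390.9 K: ΣzᵢP/Pᵢˢᵃᵗ = 0.9521
  T = 369.9 K: ΣzᵢP/Pᵢˢᵃᵗ = 1.6212
  T = 380.4 K: ΣzᵢP/Pᵢˢᵃᵗ = 1.2331
  T = 385.6 K: ΣzᵢP/Pᵢˢᵃᵗ = 1.0829
  T = 388.2 K: ΣzᵢP/Pᵢˢᵃᵗ = 1.0162
Interpolating between 388.2 K and 390.9 K gives T ≈ 388.9 K.

T = 388.9 K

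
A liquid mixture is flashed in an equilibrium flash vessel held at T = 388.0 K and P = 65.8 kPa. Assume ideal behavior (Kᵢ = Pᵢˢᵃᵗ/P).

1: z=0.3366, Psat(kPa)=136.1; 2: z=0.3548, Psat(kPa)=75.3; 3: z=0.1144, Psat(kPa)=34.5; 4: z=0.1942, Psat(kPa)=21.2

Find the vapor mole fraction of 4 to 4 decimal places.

y_4 = 0.0974

Raoult's law: Kᵢ = Pᵢˢᵃᵗ/P = Pᵢˢᵃᵗ/65.8.
  K_1 = 136.1/65.8 = 2.068389, K_2 = 75.3/65.8 = 1.144377, K_3 = 34.5/65.8 = 0.524316, K_4 = 21.2/65.8 = 0.322188
Newton iteration, ψ⁰ = 0.5:
  ψ = 0.5000: g = 0.01167, g' = -0.4184 → ψ = 0.5279
  ψ = 0.5279: g = -0.00010, g' = -0.4260 → ψ = 0.5276
Converged at ψ = 0.5276.
Compositions from xᵢ = zᵢ/(1+ψ(Kᵢ−1)), yᵢ = Kᵢxᵢ:
  1: x = 0.2153, y = 0.4452
  2: x = 0.3297, y = 0.3773
  3: x = 0.1527, y = 0.0801
  4: x = 0.3023, y = 0.0974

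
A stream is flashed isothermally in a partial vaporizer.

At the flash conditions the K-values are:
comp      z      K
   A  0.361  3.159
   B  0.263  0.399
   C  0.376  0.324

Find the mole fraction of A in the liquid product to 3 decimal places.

x_A = 0.230

Newton iteration, ψ⁰ = 0.5:
  ψ = 0.500: g = -0.2351, g' = -0.975 → ψ = 0.259
  ψ = 0.259: g = 0.0046, g' = -1.078 → ψ = 0.263
Converged at ψ = 0.263.
Compositions from xᵢ = zᵢ/(1+ψ(Kᵢ−1)), yᵢ = Kᵢxᵢ:
  A: x = 0.230, y = 0.727
  B: x = 0.312, y = 0.125
  C: x = 0.457, y = 0.148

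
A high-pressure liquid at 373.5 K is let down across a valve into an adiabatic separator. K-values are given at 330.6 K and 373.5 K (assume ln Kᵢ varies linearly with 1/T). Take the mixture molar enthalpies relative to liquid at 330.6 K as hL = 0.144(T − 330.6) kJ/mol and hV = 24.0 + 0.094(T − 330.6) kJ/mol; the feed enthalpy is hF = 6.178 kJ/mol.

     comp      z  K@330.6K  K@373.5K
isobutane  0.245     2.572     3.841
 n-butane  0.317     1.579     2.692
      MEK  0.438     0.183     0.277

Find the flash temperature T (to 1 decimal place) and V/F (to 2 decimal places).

T = 331.9 K, V/F = 0.25

Adiabatic flash: solve Rachford–Rice at each trial T, then check hF = ψ·hV(T) + (1−ψ)·hL(T).
  T = 330.6 K: K = (2.572, 1.579, 0.183), RR gives ψ = 0.235, H_out = 5.638 kJ/mol
  T = 373.5 K: K = (3.841, 2.692, 0.277), RR gives ψ = 0.570, H_out = 18.637 kJ/mol
  T = 352.1 K: K = (3.183, 2.097, 0.228), RR gives ψ = 0.436, H_out = 13.084 kJ/mol
  T = 341.4 K: K = (2.872, 1.829, 0.205), RR gives ψ = 0.348, H_out = 9.729 kJ/mol
  T = 336.0 K: K = (2.720, 1.701, 0.194), RR gives ψ = 0.296, H_out = 7.794 kJ/mol
  T = 333.3 K: K = (2.646, 1.640, 0.188), RR gives ψ = 0.266, H_out = 6.747 kJ/mol
  T = 332.0 K: K = (2.610, 1.610, 0.186), RR gives ψ = 0.252, H_out = 6.221 kJ/mol
Linear interpolation between T = 330.6 (H_out = 5.638) and T = 332.0 (H_out = 6.221) on hF = 6.178 gives T ≈ 331.9 K, at which ψ = 0.25.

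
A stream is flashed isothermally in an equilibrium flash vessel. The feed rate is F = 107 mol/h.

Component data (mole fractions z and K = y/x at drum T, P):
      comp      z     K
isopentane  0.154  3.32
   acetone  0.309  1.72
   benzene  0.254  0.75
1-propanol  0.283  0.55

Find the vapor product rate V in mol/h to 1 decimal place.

V = 81.7 mol/h

Material balance + equilibrium reduce to Σ zᵢ(Kᵢ−1)/(1+β(Kᵢ−1)) = 0.
g(0) = ΣzᵢKᵢ − 1 = 0.389 and g(1) = 1 − Σzᵢ/Kᵢ = -0.079, so a root lies in (0, 1).
Newton iteration, β⁰ = 0.63:
  β = 0.630: g = 0.0451, g' = -0.347 → β = 0.760
  β = 0.760: g = 0.0011, g' = -0.332 → β = 0.763
Converged at β = 0.763.
Then V = β·F = 0.7635·107 = 81.7 mol/h and L = F − V = 25.3 mol/h.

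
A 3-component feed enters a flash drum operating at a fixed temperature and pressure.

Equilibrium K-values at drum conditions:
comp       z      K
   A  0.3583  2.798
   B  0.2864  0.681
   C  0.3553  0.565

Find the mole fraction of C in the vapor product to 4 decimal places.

Material balance + equilibrium reduce to Σ zᵢ(Kᵢ−1)/(1+ψ(Kᵢ−1)) = 0.
g(0) = ΣzᵢKᵢ − 1 = 0.3983 and g(1) = 1 − Σzᵢ/Kᵢ = -0.1775, so a root lies in (0, 1).
Newton iteration, ψ⁰ = 0.6:
  ψ = 0.6000: g = -0.01223, g' = -0.4357 → ψ = 0.5719
  ψ = 0.5719: g = 0.00012, g' = -0.4443 → ψ = 0.5722
Converged at ψ = 0.5722.
Compositions from xᵢ = zᵢ/(1+ψ(Kᵢ−1)), yᵢ = Kᵢxᵢ:
  A: x = 0.1766, y = 0.4941
  B: x = 0.3504, y = 0.2386
  C: x = 0.4730, y = 0.2673

y_C = 0.2673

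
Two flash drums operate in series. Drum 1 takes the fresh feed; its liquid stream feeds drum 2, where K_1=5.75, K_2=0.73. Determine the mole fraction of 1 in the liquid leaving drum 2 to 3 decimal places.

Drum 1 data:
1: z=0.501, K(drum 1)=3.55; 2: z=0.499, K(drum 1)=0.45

Drum 1:
Binary case is linear: z₁(K₁−1)(1+ψ₁(K₂−1)) + z₂(K₂−1)(1+ψ₁(K₁−1)) = 0
⇒ ψ₁ = [z₁(K₁−1)+z₂(K₂−1)] / [−(K₁−1)(K₂−1)] = 1.0031/1.4025 = 0.715
Drum-1 compositions:
  1: x = 0.177, y = 0.630
  2: x = 0.823, y = 0.370
Drum-2 feed = drum-1 liquid: z₂ = (0.1774, 0.8226).
Drum 2:
Material balance + equilibrium reduce to Σ zᵢ(Kᵢ−1)/(1+ψ₂(Kᵢ−1)) = 0.
Feasibility: ΣzᵢKᵢ = 1.621, Σzᵢ/Kᵢ = 1.158 — both > 1, two phases present.
Binary case is linear: z₁(K₁−1)(1+ψ₂(K₂−1)) + z₂(K₂−1)(1+ψ₂(K₁−1)) = 0
⇒ ψ₂ = [z₁(K₁−1)+z₂(K₂−1)] / [−(K₁−1)(K₂−1)] = 0.6206/1.2825 = 0.484
  1: x = 0.054, y = 0.309
  2: x = 0.946, y = 0.691

x_1 (drum 2) = 0.054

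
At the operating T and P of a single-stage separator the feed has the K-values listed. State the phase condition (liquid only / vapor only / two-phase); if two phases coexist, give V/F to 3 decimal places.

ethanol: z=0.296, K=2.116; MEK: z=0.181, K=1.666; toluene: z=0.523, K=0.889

ΣzᵢKᵢ = 1.393; Σzᵢ/Kᵢ = 0.837.
Since Σzᵢ/Kᵢ < 1 the mixture is above its dew point — single vapor phase.

vapor only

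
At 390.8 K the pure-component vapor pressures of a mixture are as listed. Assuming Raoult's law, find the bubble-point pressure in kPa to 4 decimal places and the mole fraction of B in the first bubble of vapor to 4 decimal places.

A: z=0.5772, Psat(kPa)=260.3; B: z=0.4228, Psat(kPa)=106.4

Pbub = 195.2311 kPa, y_B = 0.2304

At the bubble point ψ → 0, so ΣzᵢKᵢ = 1 with Kᵢ = Pᵢˢᵃᵗ/P ⇒ P = ΣzᵢPᵢˢᵃᵗ.
P = 0.5772·260.3 + 0.4228·106.4 = 195.2311 kPa
yᵢ = zᵢPᵢˢᵃᵗ/P ⇒ y_B = 0.4228·106.4/195.2311 = 0.2304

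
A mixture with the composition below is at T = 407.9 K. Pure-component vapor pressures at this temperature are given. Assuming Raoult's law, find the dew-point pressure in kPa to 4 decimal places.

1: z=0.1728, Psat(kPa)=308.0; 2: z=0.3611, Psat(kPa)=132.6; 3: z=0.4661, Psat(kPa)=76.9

At the dew point ψ → 1, so Σzᵢ/Kᵢ = 1 with Kᵢ = Pᵢˢᵃᵗ/P ⇒ 1/P = Σzᵢ/Pᵢˢᵃᵗ.
1/P = 0.1728/308.0 + 0.3611/132.6 + 0.4661/76.9 = 0.0093454 ⇒ P = 107.0047 kPa

Pdew = 107.0047 kPa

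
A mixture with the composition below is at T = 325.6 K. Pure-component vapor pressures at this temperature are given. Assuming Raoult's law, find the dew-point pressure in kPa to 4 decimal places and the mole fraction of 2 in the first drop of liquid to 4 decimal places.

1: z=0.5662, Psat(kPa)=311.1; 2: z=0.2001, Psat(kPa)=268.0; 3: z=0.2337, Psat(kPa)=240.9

Pdew = 282.7457 kPa, x_2 = 0.2111

At the dew point ψ → 1, so Σzᵢ/Kᵢ = 1 with Kᵢ = Pᵢˢᵃᵗ/P ⇒ 1/P = Σzᵢ/Pᵢˢᵃᵗ.
1/P = 0.5662/311.1 + 0.2001/268.0 + 0.2337/240.9 = 0.0035367 ⇒ P = 282.7457 kPa
xᵢ = zᵢP/Pᵢˢᵃᵗ ⇒ x_2 = 0.2001·282.7457/268.0 = 0.2111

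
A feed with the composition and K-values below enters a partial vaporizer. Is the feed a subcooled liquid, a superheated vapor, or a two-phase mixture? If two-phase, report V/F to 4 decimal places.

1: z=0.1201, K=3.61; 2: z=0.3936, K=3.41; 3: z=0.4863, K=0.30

two-phase, V/F = 0.5358

ΣzᵢKᵢ = 1.9216; Σzᵢ/Kᵢ = 1.7697.
Both exceed 1, so a two-phase solution exists.
Material balance + equilibrium reduce to Σ zᵢ(Kᵢ−1)/(1+ψ(Kᵢ−1)) = 0.
Newton–Raphson from ψ = 0.5:
  ψ = 0.5000: g = 0.04248, g' = -1.1882 → ψ = 0.5358
Converged at ψ = 0.5358.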